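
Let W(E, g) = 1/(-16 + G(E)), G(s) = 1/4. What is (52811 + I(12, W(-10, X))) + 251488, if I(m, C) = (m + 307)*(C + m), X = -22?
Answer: 19410725/63 ≈ 3.0811e+5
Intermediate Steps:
G(s) = 1/4
W(E, g) = -4/63 (W(E, g) = 1/(-16 + 1/4) = 1/(-63/4) = -4/63)
I(m, C) = (307 + m)*(C + m)
(52811 + I(12, W(-10, X))) + 251488 = (52811 + (12**2 + 307*(-4/63) + 307*12 - 4/63*12)) + 251488 = (52811 + (144 - 1228/63 + 3684 - 16/21)) + 251488 = (52811 + 239888/63) + 251488 = 3566981/63 + 251488 = 19410725/63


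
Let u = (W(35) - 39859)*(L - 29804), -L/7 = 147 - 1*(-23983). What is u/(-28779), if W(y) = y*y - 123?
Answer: -2567186166/9593 ≈ -2.6761e+5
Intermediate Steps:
W(y) = -123 + y² (W(y) = y² - 123 = -123 + y²)
L = -168910 (L = -7*(147 - 1*(-23983)) = -7*(147 + 23983) = -7*24130 = -168910)
u = 7701558498 (u = ((-123 + 35²) - 39859)*(-168910 - 29804) = ((-123 + 1225) - 39859)*(-198714) = (1102 - 39859)*(-198714) = -38757*(-198714) = 7701558498)
u/(-28779) = 7701558498/(-28779) = 7701558498*(-1/28779) = -2567186166/9593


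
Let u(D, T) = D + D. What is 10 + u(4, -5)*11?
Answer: 98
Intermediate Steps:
u(D, T) = 2*D
10 + u(4, -5)*11 = 10 + (2*4)*11 = 10 + 8*11 = 10 + 88 = 98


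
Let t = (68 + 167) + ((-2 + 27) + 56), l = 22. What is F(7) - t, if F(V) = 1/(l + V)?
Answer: -9163/29 ≈ -315.97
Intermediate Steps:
t = 316 (t = 235 + (25 + 56) = 235 + 81 = 316)
F(V) = 1/(22 + V)
F(7) - t = 1/(22 + 7) - 1*316 = 1/29 - 316 = -9163/29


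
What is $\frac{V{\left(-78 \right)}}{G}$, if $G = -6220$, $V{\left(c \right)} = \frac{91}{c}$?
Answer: $\frac{7}{37320} \approx 0.00018757$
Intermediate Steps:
$\frac{V{\left(-78 \right)}}{G} = \frac{91 \frac{1}{-78}}{-6220} = 91 \left(- \frac{1}{78}\right) \left(- \frac{1}{6220}\right) = \left(- \frac{7}{6}\right) \left(- \frac{1}{6220}\right) = \frac{7}{37320}$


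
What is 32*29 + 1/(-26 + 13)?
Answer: 12063/13 ≈ 927.92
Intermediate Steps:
32*29 + 1/(-26 + 13) = 928 + 1/(-13) = 928 - 1/13 = 12063/13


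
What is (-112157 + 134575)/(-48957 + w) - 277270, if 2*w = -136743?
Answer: -65063391226/234657 ≈ -2.7727e+5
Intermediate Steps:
w = -136743/2 (w = (½)*(-136743) = -136743/2 ≈ -68372.)
(-112157 + 134575)/(-48957 + w) - 277270 = (-112157 + 134575)/(-48957 - 136743/2) - 277270 = 22418/(-234657/2) - 277270 = 22418*(-2/234657) - 277270 = -44836/234657 - 277270 = -65063391226/234657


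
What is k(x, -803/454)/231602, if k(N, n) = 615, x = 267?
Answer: 615/231602 ≈ 0.0026554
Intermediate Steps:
k(x, -803/454)/231602 = 615/231602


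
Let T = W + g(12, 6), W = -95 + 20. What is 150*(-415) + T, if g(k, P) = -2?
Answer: -62327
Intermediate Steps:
W = -75
T = -77 (T = -75 - 2 = -77)
150*(-415) + T = 150*(-415) - 77 = -62250 - 77 = -62327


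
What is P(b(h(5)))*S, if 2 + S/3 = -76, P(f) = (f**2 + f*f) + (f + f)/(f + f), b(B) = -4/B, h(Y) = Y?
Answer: -13338/25 ≈ -533.52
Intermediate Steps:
P(f) = 1 + 2*f**2 (P(f) = (f**2 + f**2) + (2*f)/((2*f)) = 2*f**2 + (2*f)*(1/(2*f)) = 2*f**2 + 1 = 1 + 2*f**2)
S = -234 (S = -6 + 3*(-76) = -6 - 228 = -234)
P(b(h(5)))*S = (1 + 2*(-4/5)**2)*(-234) = (1 + 2*(16/25))*(-234) = (1 + 32/25)*(-234) = (57/25)*(-234) = -13338/25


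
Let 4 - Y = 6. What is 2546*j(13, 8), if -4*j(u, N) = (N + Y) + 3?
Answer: -11457/2 ≈ -5728.5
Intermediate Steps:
Y = -2 (Y = 4 - 1*6 = 4 - 6 = -2)
j(u, N) = -¼ - N/4 (j(u, N) = -((N - 2) + 3)/4 = -((-2 + N) + 3)/4 = -(1 + N)/4 = -¼ - N/4)
2546*j(13, 8) = 2546*(-¼ - ¼*8) = 2546*(-¼ - 2) = 2546*(-9/4) = -11457/2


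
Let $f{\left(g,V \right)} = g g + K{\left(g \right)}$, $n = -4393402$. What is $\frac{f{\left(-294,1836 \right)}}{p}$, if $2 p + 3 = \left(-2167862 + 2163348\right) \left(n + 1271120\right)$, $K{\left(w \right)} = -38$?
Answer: $\frac{172796}{14093980945} \approx 1.226 \cdot 10^{-5}$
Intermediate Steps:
$p = \frac{14093980945}{2}$ ($p = - \frac{3}{2} + \frac{\left(-2167862 + 2163348\right) \left(-4393402 + 1271120\right)}{2} = - \frac{3}{2} + \frac{\left(-4514\right) \left(-3122282\right)}{2} = - \frac{3}{2} + \frac{1}{2} \cdot 14093980948 = - \frac{3}{2} + 7046990474 = \frac{14093980945}{2} \approx 7.047 \cdot 10^{9}$)
$f{\left(g,V \right)} = -38 + g^{2}$ ($f{\left(g,V \right)} = g g - 38 = g^{2} - 38 = -38 + g^{2}$)
$\frac{f{\left(-294,1836 \right)}}{p} = \frac{-38 + \left(-294\right)^{2}}{\frac{14093980945}{2}} = \left(-38 + 86436\right) \frac{2}{14093980945} = 86398 \cdot \frac{2}{14093980945} = \frac{172796}{14093980945}$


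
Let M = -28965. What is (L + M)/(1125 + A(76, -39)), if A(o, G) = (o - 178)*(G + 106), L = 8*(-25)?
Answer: 29165/5709 ≈ 5.1086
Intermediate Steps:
L = -200
A(o, G) = (-178 + o)*(106 + G)
(L + M)/(1125 + A(76, -39)) = (-200 - 28965)/(1125 + (-18868 - 178*(-39) + 106*76 - 39*76)) = -29165/(1125 + (-18868 + 6942 + 8056 - 2964)) = -29165/(1125 - 6834) = -29165/(-5709) = -29165*(-1/5709) = 29165/5709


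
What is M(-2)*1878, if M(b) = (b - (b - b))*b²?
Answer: -15024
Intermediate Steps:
M(b) = b³ (M(b) = (b - 1*0)*b² = (b + 0)*b² = b*b² = b³)
M(-2)*1878 = (-2)³*1878 = -8*1878 = -15024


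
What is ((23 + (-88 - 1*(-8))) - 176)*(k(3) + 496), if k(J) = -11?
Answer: -113005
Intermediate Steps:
((23 + (-88 - 1*(-8))) - 176)*(k(3) + 496) = ((23 + (-88 - 1*(-8))) - 176)*(-11 + 496) = ((23 + (-88 + 8)) - 176)*485 = ((23 - 80) - 176)*485 = (-57 - 176)*485 = -233*485 = -113005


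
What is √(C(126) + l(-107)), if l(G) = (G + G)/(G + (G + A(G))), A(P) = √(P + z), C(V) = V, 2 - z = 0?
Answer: √(126 + 214/(214 - I*√105)) ≈ 11.269 + 0.00212*I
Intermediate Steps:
z = 2 (z = 2 - 1*0 = 2 + 0 = 2)
A(P) = √(2 + P) (A(P) = √(P + 2) = √(2 + P))
l(G) = 2*G/(√(2 + G) + 2*G) (l(G) = (G + G)/(G + (G + √(2 + G))) = (2*G)/(√(2 + G) + 2*G) = 2*G/(√(2 + G) + 2*G))
√(C(126) + l(-107)) = √(126 + 2*(-107)/(√(2 - 107) + 2*(-107))) = √(126 + 2*(-107)/(√(-105) - 214)) = √(126 + 2*(-107)/(I*√105 - 214)) = √(126 + 2*(-107)/(-214 + I*√105)) = √(126 - 214/(-214 + I*√105))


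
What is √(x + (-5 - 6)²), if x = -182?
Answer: I*√61 ≈ 7.8102*I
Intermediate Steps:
√(x + (-5 - 6)²) = √(-182 + (-5 - 6)²) = √(-182 + (-11)²) = √(-182 + 121) = √(-61) = I*√61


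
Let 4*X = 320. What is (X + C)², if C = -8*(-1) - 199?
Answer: 12321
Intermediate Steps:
X = 80 (X = (¼)*320 = 80)
C = -191 (C = 8 - 199 = -191)
(X + C)² = (80 - 191)² = (-111)² = 12321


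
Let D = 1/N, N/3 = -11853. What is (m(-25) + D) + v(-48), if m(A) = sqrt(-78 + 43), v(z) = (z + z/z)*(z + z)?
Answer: 160442207/35559 + I*sqrt(35) ≈ 4512.0 + 5.9161*I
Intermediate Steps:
v(z) = 2*z*(1 + z) (v(z) = (z + 1)*(2*z) = (1 + z)*(2*z) = 2*z*(1 + z))
N = -35559 (N = 3*(-11853) = -35559)
m(A) = I*sqrt(35) (m(A) = sqrt(-35) = I*sqrt(35))
D = -1/35559 (D = 1/(-35559) = -1/35559 ≈ -2.8122e-5)
(m(-25) + D) + v(-48) = (I*sqrt(35) - 1/35559) + 2*(-48)*(1 - 48) = (-1/35559 + I*sqrt(35)) + 2*(-48)*(-47) = (-1/35559 + I*sqrt(35)) + 4512 = 160442207/35559 + I*sqrt(35)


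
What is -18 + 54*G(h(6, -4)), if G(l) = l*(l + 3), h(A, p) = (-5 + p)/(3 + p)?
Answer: 5814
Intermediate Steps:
h(A, p) = (-5 + p)/(3 + p)
G(l) = l*(3 + l)
-18 + 54*G(h(6, -4)) = -18 + 54*(((-5 - 4)/(3 - 4))*(3 + (-5 - 4)/(3 - 4))) = -18 + 54*((-9/(-1))*(3 - 9/(-1))) = -18 + 54*((-1*(-9))*(3 - 1*(-9))) = -18 + 54*(9*(3 + 9)) = -18 + 54*(9*12) = -18 + 54*108 = -18 + 5832 = 5814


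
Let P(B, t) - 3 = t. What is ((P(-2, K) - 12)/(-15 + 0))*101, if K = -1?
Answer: 202/3 ≈ 67.333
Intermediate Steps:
P(B, t) = 3 + t
((P(-2, K) - 12)/(-15 + 0))*101 = (((3 - 1) - 12)/(-15 + 0))*101 = ((2 - 12)/(-15))*101 = -10*(-1/15)*101 = (⅔)*101 = 202/3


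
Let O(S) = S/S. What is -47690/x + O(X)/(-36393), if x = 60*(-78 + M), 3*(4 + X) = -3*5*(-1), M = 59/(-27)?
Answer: 1562019623/157581690 ≈ 9.9124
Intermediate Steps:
M = -59/27 (M = 59*(-1/27) = -59/27 ≈ -2.1852)
X = 1 (X = -4 + (-3*5*(-1))/3 = -4 + (-15*(-1))/3 = -4 + (1/3)*15 = -4 + 5 = 1)
O(S) = 1
x = -43300/9 (x = 60*(-78 - 59/27) = 60*(-2165/27) = -43300/9 ≈ -4811.1)
-47690/x + O(X)/(-36393) = -47690/(-43300/9) + 1/(-36393) = -47690*(-9/43300) + 1*(-1/36393) = 42921/4330 - 1/36393 = 1562019623/157581690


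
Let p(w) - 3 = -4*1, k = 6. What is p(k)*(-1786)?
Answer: 1786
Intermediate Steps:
p(w) = -1 (p(w) = 3 - 4*1 = 3 - 4 = -1)
p(k)*(-1786) = -1*(-1786) = 1786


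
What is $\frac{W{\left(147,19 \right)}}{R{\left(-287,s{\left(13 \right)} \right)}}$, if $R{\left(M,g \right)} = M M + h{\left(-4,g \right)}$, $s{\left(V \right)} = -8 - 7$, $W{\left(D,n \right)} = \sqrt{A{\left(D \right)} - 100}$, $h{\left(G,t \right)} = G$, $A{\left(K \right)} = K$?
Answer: $\frac{\sqrt{47}}{82365} \approx 8.3235 \cdot 10^{-5}$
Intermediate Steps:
$W{\left(D,n \right)} = \sqrt{-100 + D}$ ($W{\left(D,n \right)} = \sqrt{D - 100} = \sqrt{-100 + D}$)
$s{\left(V \right)} = -15$
$R{\left(M,g \right)} = -4 + M^{2}$ ($R{\left(M,g \right)} = M M - 4 = M^{2} - 4 = -4 + M^{2}$)
$\frac{W{\left(147,19 \right)}}{R{\left(-287,s{\left(13 \right)} \right)}} = \frac{\sqrt{-100 + 147}}{-4 + \left(-287\right)^{2}} = \frac{\sqrt{47}}{-4 + 82369} = \frac{\sqrt{47}}{82365}$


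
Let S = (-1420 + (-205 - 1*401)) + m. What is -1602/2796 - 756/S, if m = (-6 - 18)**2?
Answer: -17427/337850 ≈ -0.051582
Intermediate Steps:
m = 576 (m = (-24)**2 = 576)
S = -1450 (S = (-1420 + (-205 - 1*401)) + 576 = (-1420 + (-205 - 401)) + 576 = (-1420 - 606) + 576 = -2026 + 576 = -1450)
-1602/2796 - 756/S = -1602/2796 - 756/(-1450) = -1602*1/2796 - 756*(-1/1450) = -267/466 + 378/725 = -17427/337850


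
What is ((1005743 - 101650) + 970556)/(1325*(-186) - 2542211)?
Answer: -1874649/2788661 ≈ -0.67224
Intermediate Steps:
((1005743 - 101650) + 970556)/(1325*(-186) - 2542211) = (904093 + 970556)/(-246450 - 2542211) = 1874649/(-2788661) = 1874649*(-1/2788661) = -1874649/2788661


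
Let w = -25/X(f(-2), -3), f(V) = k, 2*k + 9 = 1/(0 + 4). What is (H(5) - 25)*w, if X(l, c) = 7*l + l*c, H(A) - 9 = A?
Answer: -110/7 ≈ -15.714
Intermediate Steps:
k = -35/8 (k = -9/2 + 1/(2*(0 + 4)) = -9/2 + (1/2)/4 = -9/2 + (1/2)*(1/4) = -9/2 + 1/8 = -35/8 ≈ -4.3750)
f(V) = -35/8
H(A) = 9 + A
X(l, c) = 7*l + c*l
w = 10/7 (w = -25*(-8/(35*(7 - 3))) = -25/((-35/8*4)) = -25/(-35/2) = -25*(-2/35) = 10/7 ≈ 1.4286)
(H(5) - 25)*w = ((9 + 5) - 25)*(10/7) = (14 - 25)*(10/7) = -11*10/7 = -110/7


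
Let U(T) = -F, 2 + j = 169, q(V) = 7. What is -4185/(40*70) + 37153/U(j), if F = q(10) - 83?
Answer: 5185517/10640 ≈ 487.36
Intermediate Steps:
j = 167 (j = -2 + 169 = 167)
F = -76 (F = 7 - 83 = -76)
U(T) = 76 (U(T) = -1*(-76) = 76)
-4185/(40*70) + 37153/U(j) = -4185/(40*70) + 37153/76 = -4185/2800 + 37153*(1/76) = -4185*1/2800 + 37153/76 = -837/560 + 37153/76 = 5185517/10640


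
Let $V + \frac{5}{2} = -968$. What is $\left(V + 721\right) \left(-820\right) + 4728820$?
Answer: $4933410$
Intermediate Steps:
$V = - \frac{1941}{2}$ ($V = - \frac{5}{2} - 968 = - \frac{1941}{2} \approx -970.5$)
$\left(V + 721\right) \left(-820\right) + 4728820 = \left(- \frac{1941}{2} + 721\right) \left(-820\right) + 4728820 = \left(- \frac{499}{2}\right) \left(-820\right) + 4728820 = 204590 + 4728820 = 4933410$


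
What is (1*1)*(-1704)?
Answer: -1704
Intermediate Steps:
(1*1)*(-1704) = 1*(-1704) = -1704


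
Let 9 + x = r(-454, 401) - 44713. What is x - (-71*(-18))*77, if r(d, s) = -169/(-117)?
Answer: -1288139/9 ≈ -1.4313e+5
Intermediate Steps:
r(d, s) = 13/9 (r(d, s) = -169*(-1/117) = 13/9)
x = -402485/9 (x = -9 + (13/9 - 44713) = -9 - 402404/9 = -402485/9 ≈ -44721.)
x - (-71*(-18))*77 = -402485/9 - (-71*(-18))*77 = -402485/9 - 1278*77 = -402485/9 - 1*98406 = -402485/9 - 98406 = -1288139/9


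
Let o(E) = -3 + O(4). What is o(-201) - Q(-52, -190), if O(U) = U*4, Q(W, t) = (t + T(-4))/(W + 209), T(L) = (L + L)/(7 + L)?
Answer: 6701/471 ≈ 14.227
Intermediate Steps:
T(L) = 2*L/(7 + L) (T(L) = (2*L)/(7 + L) = 2*L/(7 + L))
Q(W, t) = (-8/3 + t)/(209 + W) (Q(W, t) = (t + 2*(-4)/(7 - 4))/(W + 209) = (t + 2*(-4)/3)/(209 + W) = (t + 2*(-4)*(⅓))/(209 + W) = (t - 8/3)/(209 + W) = (-8/3 + t)/(209 + W))
O(U) = 4*U
o(E) = 13 (o(E) = -3 + 4*4 = -3 + 16 = 13)
o(-201) - Q(-52, -190) = 13 - (-8/3 - 190)/(209 - 52) = 13 - (-578)/(157*3) = 13 - 1*(-578/471) = 13 + 578/471 = 6701/471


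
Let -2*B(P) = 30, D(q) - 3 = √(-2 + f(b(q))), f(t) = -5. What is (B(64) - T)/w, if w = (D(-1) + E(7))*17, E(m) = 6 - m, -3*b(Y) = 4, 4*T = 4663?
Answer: -4723/374 + 4723*I*√7/748 ≈ -12.628 + 16.706*I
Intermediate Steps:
T = 4663/4 (T = (¼)*4663 = 4663/4 ≈ 1165.8)
b(Y) = -4/3 (b(Y) = -⅓*4 = -4/3)
D(q) = 3 + I*√7 (D(q) = 3 + √(-2 - 5) = 3 + √(-7) = 3 + I*√7)
B(P) = -15 (B(P) = -½*30 = -15)
w = 34 + 17*I*√7 (w = ((3 + I*√7) + (6 - 1*7))*17 = ((3 + I*√7) + (6 - 7))*17 = ((3 + I*√7) - 1)*17 = (2 + I*√7)*17 = 34 + 17*I*√7 ≈ 34.0 + 44.978*I)
(B(64) - T)/w = (-15 - 1*4663/4)/(34 + 17*I*√7) = (-15 - 4663/4)/(34 + 17*I*√7) = -4723/(4*(34 + 17*I*√7))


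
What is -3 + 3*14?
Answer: 39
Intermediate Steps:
-3 + 3*14 = -3 + 42 = 39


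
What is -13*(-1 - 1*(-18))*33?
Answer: -7293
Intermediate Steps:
-13*(-1 - 1*(-18))*33 = -13*(-1 + 18)*33 = -13*17*33 = -221*33 = -7293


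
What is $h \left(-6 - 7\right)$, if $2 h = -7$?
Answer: $\frac{91}{2} \approx 45.5$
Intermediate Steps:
$h = - \frac{7}{2}$ ($h = \frac{1}{2} \left(-7\right) = - \frac{7}{2} \approx -3.5$)
$h \left(-6 - 7\right) = - \frac{7 \left(-6 - 7\right)}{2} = \left(- \frac{7}{2}\right) \left(-13\right) = \frac{91}{2}$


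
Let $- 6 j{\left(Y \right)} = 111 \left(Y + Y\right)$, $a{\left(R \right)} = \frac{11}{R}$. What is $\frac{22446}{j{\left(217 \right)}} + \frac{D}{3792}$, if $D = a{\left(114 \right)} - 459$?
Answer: $- \frac{10123173583}{3470840352} \approx -2.9166$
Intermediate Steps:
$j{\left(Y \right)} = - 37 Y$ ($j{\left(Y \right)} = - \frac{111 \left(Y + Y\right)}{6} = - \frac{111 \cdot 2 Y}{6} = - \frac{222 Y}{6} = - 37 Y$)
$D = - \frac{52315}{114}$ ($D = \frac{11}{114} - 459 = - \frac{52315}{114} \approx -458.9$)
$\frac{22446}{j{\left(217 \right)}} + \frac{D}{3792} = \frac{22446}{\left(-37\right) 217} - \frac{52315}{114 \cdot 3792} = \frac{22446}{-8029} - \frac{52315}{432288} = 22446 \left(- \frac{1}{8029}\right) - \frac{52315}{432288} = - \frac{22446}{8029} - \frac{52315}{432288} = - \frac{10123173583}{3470840352}$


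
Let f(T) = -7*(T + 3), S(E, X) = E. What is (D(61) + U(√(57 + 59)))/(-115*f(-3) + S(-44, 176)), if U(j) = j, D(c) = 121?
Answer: -11/4 - √29/22 ≈ -2.9948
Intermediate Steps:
f(T) = -21 - 7*T (f(T) = -7*(3 + T) = -21 - 7*T)
(D(61) + U(√(57 + 59)))/(-115*f(-3) + S(-44, 176)) = (121 + √(57 + 59))/(-115*(-21 - 7*(-3)) - 44) = (121 + √116)/(-115*(-21 + 21) - 44) = (121 + 2*√29)/(-115*0 - 44) = (121 + 2*√29)/(0 - 44) = (121 + 2*√29)/(-44) = (121 + 2*√29)*(-1/44) = -11/4 - √29/22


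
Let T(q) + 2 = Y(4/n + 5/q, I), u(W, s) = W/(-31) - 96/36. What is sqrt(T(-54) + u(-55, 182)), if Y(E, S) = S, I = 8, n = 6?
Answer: 5*sqrt(1767)/93 ≈ 2.2600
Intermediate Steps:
u(W, s) = -8/3 - W/31 (u(W, s) = W*(-1/31) - 96*1/36 = -W/31 - 8/3 = -8/3 - W/31)
T(q) = 6 (T(q) = -2 + 8 = 6)
sqrt(T(-54) + u(-55, 182)) = sqrt(6 + (-8/3 - 1/31*(-55))) = sqrt(6 + (-8/3 + 55/31)) = sqrt(6 - 83/93) = sqrt(475/93) = 5*sqrt(1767)/93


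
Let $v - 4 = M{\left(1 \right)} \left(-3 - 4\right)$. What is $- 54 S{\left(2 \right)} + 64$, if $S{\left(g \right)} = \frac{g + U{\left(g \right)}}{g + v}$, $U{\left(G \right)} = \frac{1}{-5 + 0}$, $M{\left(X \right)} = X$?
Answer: $\frac{806}{5} \approx 161.2$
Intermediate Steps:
$U{\left(G \right)} = - \frac{1}{5}$ ($U{\left(G \right)} = \frac{1}{-5} = - \frac{1}{5}$)
$v = -3$ ($v = 4 + 1 \left(-3 - 4\right) = 4 + 1 \left(-7\right) = 4 - 7 = -3$)
$S{\left(g \right)} = \frac{- \frac{1}{5} + g}{-3 + g}$ ($S{\left(g \right)} = \frac{g - \frac{1}{5}}{g - 3} = \frac{- \frac{1}{5} + g}{-3 + g}$)
$- 54 S{\left(2 \right)} + 64 = - 54 \frac{- \frac{1}{5} + 2}{-3 + 2} + 64 = - 54 \frac{1}{-1} \cdot \frac{9}{5} + 64 = - 54 \left(\left(-1\right) \frac{9}{5}\right) + 64 = \left(-54\right) \left(- \frac{9}{5}\right) + 64 = \frac{486}{5} + 64 = \frac{806}{5}$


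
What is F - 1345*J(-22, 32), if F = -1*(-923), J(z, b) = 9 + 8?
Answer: -21942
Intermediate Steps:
J(z, b) = 17
F = 923
F - 1345*J(-22, 32) = 923 - 1345*17 = 923 - 22865 = -21942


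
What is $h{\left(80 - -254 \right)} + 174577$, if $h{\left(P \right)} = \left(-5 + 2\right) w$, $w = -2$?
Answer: $174583$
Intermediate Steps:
$h{\left(P \right)} = 6$ ($h{\left(P \right)} = \left(-5 + 2\right) \left(-2\right) = \left(-3\right) \left(-2\right) = 6$)
$h{\left(80 - -254 \right)} + 174577 = 6 + 174577 = 174583$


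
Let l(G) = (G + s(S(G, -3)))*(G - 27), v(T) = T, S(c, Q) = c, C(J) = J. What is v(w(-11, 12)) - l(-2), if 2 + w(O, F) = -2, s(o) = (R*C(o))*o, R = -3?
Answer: -410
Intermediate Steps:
s(o) = -3*o² (s(o) = (-3*o)*o = -3*o²)
w(O, F) = -4 (w(O, F) = -2 - 2 = -4)
l(G) = (-27 + G)*(G - 3*G²) (l(G) = (G - 3*G²)*(G - 27) = (G - 3*G²)*(-27 + G) = (-27 + G)*(G - 3*G²))
v(w(-11, 12)) - l(-2) = -4 - (-2)*(-27 - 3*(-2)² + 82*(-2)) = -4 - (-2)*(-27 - 3*4 - 164) = -4 - (-2)*(-27 - 12 - 164) = -4 - (-2)*(-203) = -4 - 1*406 = -4 - 406 = -410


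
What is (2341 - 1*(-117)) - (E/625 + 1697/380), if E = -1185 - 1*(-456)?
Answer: 116598279/47500 ≈ 2454.7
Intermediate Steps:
E = -729 (E = -1185 + 456 = -729)
(2341 - 1*(-117)) - (E/625 + 1697/380) = (2341 - 1*(-117)) - (-729/625 + 1697/380) = (2341 + 117) - (-729*1/625 + 1697*(1/380)) = 2458 - (-729/625 + 1697/380) = 2458 - 1*156721/47500 = 2458 - 156721/47500 = 116598279/47500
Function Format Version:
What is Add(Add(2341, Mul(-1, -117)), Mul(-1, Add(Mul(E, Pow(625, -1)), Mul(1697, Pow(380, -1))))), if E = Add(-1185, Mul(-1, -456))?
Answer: Rational(116598279, 47500) ≈ 2454.7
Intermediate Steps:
E = -729 (E = Add(-1185, 456) = -729)
Add(Add(2341, Mul(-1, -117)), Mul(-1, Add(Mul(E, Pow(625, -1)), Mul(1697, Pow(380, -1))))) = Add(Add(2341, Mul(-1, -117)), Mul(-1, Add(Mul(-729, Pow(625, -1)), Mul(1697, Pow(380, -1))))) = Add(Add(2341, 117), Mul(-1, Add(Mul(-729, Rational(1, 625)), Mul(1697, Rational(1, 380))))) = Add(2458, Mul(-1, Add(Rational(-729, 625), Rational(1697, 380)))) = Add(2458, Mul(-1, Rational(156721, 47500))) = Add(2458, Rational(-156721, 47500)) = Rational(116598279, 47500)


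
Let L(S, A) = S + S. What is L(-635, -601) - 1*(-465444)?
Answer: 464174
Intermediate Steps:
L(S, A) = 2*S
L(-635, -601) - 1*(-465444) = 2*(-635) - 1*(-465444) = -1270 + 465444 = 464174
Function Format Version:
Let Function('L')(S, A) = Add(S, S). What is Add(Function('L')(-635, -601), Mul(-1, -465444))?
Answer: 464174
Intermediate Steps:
Function('L')(S, A) = Mul(2, S)
Add(Function('L')(-635, -601), Mul(-1, -465444)) = Add(Mul(2, -635), Mul(-1, -465444)) = Add(-1270, 465444) = 464174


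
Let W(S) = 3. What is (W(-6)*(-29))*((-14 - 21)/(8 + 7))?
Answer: 203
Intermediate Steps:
(W(-6)*(-29))*((-14 - 21)/(8 + 7)) = (3*(-29))*((-14 - 21)/(8 + 7)) = -(-3045)/15 = -87*(-7/3) = 203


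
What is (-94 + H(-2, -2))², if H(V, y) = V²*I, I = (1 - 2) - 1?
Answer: 10404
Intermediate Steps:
I = -2 (I = -1 - 1 = -2)
H(V, y) = -2*V² (H(V, y) = V²*(-2) = -2*V²)
(-94 + H(-2, -2))² = (-94 - 2*(-2)²)² = (-94 - 2*4)² = (-94 - 8)² = (-102)² = 10404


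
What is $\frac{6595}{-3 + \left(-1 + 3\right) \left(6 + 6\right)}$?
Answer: $\frac{6595}{21} \approx 314.05$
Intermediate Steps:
$\frac{6595}{-3 + \left(-1 + 3\right) \left(6 + 6\right)} = \frac{6595}{-3 + 2 \cdot 12} = \frac{6595}{-3 + 24} = \frac{6595}{21}$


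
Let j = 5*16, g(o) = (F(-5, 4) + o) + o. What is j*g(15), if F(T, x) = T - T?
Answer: 2400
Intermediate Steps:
F(T, x) = 0
g(o) = 2*o (g(o) = (0 + o) + o = o + o = 2*o)
j = 80
j*g(15) = 80*(2*15) = 80*30 = 2400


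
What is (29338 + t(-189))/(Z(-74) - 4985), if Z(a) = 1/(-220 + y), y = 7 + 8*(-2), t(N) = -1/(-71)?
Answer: -159002257/27017062 ≈ -5.8853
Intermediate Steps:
t(N) = 1/71 (t(N) = -1*(-1/71) = 1/71)
y = -9 (y = 7 - 16 = -9)
Z(a) = -1/229 (Z(a) = 1/(-220 - 9) = 1/(-229) = -1/229)
(29338 + t(-189))/(Z(-74) - 4985) = (29338 + 1/71)/(-1/229 - 4985) = 2082999/(71*(-1141566/229)) = (2082999/71)*(-229/1141566) = -159002257/27017062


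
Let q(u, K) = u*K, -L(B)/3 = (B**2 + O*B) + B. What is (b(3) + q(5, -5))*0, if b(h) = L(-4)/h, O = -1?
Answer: 0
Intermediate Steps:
L(B) = -3*B**2 (L(B) = -3*((B**2 - B) + B) = -3*B**2)
b(h) = -48/h (b(h) = (-3*(-4)**2)/h = (-3*16)/h = -48/h)
q(u, K) = K*u
(b(3) + q(5, -5))*0 = (-48/3 - 5*5)*0 = (-48*1/3 - 25)*0 = (-16 - 25)*0 = -41*0 = 0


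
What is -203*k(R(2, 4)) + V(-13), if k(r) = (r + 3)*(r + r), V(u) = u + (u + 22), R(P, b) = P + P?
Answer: -11372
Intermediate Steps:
R(P, b) = 2*P
V(u) = 22 + 2*u (V(u) = u + (22 + u) = 22 + 2*u)
k(r) = 2*r*(3 + r) (k(r) = (3 + r)*(2*r) = 2*r*(3 + r))
-203*k(R(2, 4)) + V(-13) = -406*2*2*(3 + 2*2) + (22 + 2*(-13)) = -406*4*(3 + 4) + (22 - 26) = -406*4*7 - 4 = -203*56 - 4 = -11368 - 4 = -11372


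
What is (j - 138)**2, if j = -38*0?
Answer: 19044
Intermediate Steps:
j = 0
(j - 138)**2 = (0 - 138)**2 = (-138)**2 = 19044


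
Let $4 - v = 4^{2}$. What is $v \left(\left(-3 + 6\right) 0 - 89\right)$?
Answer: $1068$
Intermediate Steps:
$v = -12$ ($v = 4 - 4^{2} = 4 - 16 = -12$)
$v \left(\left(-3 + 6\right) 0 - 89\right) = - 12 \left(\left(-3 + 6\right) 0 - 89\right) = - 12 \left(3 \cdot 0 - 89\right) = - 12 \left(0 - 89\right) = \left(-12\right) \left(-89\right) = 1068$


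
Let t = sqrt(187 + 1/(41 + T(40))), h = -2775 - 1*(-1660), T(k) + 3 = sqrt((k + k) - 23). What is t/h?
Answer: -sqrt(7107 + 187*sqrt(57))/(1115*sqrt(38 + sqrt(57))) ≈ -0.012265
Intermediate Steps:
T(k) = -3 + sqrt(-23 + 2*k) (T(k) = -3 + sqrt((k + k) - 23) = -3 + sqrt(2*k - 23) = -3 + sqrt(-23 + 2*k))
h = -1115 (h = -2775 + 1660 = -1115)
t = sqrt(187 + 1/(38 + sqrt(57))) (t = sqrt(187 + 1/(41 + (-3 + sqrt(-23 + 2*40)))) = sqrt(187 + 1/(41 + (-3 + sqrt(-23 + 80)))) = sqrt(187 + 1/(41 + (-3 + sqrt(57)))) = sqrt(187 + 1/(38 + sqrt(57))) ≈ 13.676)
t/h = (sqrt(7107 + 187*sqrt(57))/sqrt(38 + sqrt(57)))/(-1115) = (sqrt(7107 + 187*sqrt(57))/sqrt(38 + sqrt(57)))*(-1/1115) = -sqrt(7107 + 187*sqrt(57))/(1115*sqrt(38 + sqrt(57)))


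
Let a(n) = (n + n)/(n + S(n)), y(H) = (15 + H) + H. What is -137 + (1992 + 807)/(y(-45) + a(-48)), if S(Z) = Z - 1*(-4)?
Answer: -33046/189 ≈ -174.85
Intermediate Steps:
y(H) = 15 + 2*H
S(Z) = 4 + Z (S(Z) = Z + 4 = 4 + Z)
a(n) = 2*n/(4 + 2*n) (a(n) = (n + n)/(n + (4 + n)) = (2*n)/(4 + 2*n) = 2*n/(4 + 2*n))
-137 + (1992 + 807)/(y(-45) + a(-48)) = -137 + (1992 + 807)/((15 + 2*(-45)) - 48/(2 - 48)) = -137 + 2799/((15 - 90) - 48/(-46)) = -137 + 2799/(-75 - 48*(-1/46)) = -137 + 2799/(-75 + 24/23) = -137 + 2799/(-1701/23) = -137 + 2799*(-23/1701) = -137 - 7153/189 = -33046/189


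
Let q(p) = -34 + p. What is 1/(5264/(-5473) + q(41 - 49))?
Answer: -5473/235130 ≈ -0.023276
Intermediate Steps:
1/(5264/(-5473) + q(41 - 49)) = 1/(5264/(-5473) + (-34 + (41 - 49))) = 1/(5264*(-1/5473) + (-34 - 8)) = 1/(-5264/5473 - 42) = 1/(-235130/5473) = -5473/235130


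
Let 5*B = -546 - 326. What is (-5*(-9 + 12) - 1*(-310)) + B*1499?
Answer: -1305653/5 ≈ -2.6113e+5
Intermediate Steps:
B = -872/5 (B = (-546 - 326)/5 = (1/5)*(-872) = -872/5 ≈ -174.40)
(-5*(-9 + 12) - 1*(-310)) + B*1499 = (-5*(-9 + 12) - 1*(-310)) - 872/5*1499 = (-5*3 + 310) - 1307128/5 = (-15 + 310) - 1307128/5 = 295 - 1307128/5 = -1305653/5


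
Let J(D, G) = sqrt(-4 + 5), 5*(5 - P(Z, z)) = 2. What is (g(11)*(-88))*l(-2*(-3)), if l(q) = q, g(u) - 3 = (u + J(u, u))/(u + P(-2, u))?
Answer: -25872/13 ≈ -1990.2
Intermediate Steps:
P(Z, z) = 23/5 (P(Z, z) = 5 - 1/5*2 = 5 - 2/5 = 23/5)
J(D, G) = 1 (J(D, G) = sqrt(1) = 1)
g(u) = 3 + (1 + u)/(23/5 + u) (g(u) = 3 + (u + 1)/(u + 23/5) = 3 + (1 + u)/(23/5 + u))
(g(11)*(-88))*l(-2*(-3)) = ((2*(37 + 10*11)/(23 + 5*11))*(-88))*(-2*(-3)) = ((2*(37 + 110)/(23 + 55))*(-88))*6 = ((2*147/78)*(-88))*6 = ((2*(1/78)*147)*(-88))*6 = ((49/13)*(-88))*6 = -4312/13*6 = -25872/13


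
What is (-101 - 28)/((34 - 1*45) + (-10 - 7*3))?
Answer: 43/14 ≈ 3.0714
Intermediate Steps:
(-101 - 28)/((34 - 1*45) + (-10 - 7*3)) = -129/((34 - 45) + (-10 - 21)) = -129/(-11 - 31) = -129/(-42) = -129*(-1/42) = 43/14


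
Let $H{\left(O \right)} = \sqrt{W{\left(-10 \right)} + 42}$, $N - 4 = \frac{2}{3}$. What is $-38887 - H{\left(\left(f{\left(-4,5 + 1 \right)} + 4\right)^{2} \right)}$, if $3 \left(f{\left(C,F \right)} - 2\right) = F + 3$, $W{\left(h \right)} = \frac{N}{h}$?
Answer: $-38887 - \frac{\sqrt{9345}}{15} \approx -38893.0$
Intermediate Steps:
$N = \frac{14}{3}$ ($N = 4 + \frac{2}{3} = \frac{14}{3} \approx 4.6667$)
$W{\left(h \right)} = \frac{14}{3 h}$
$f{\left(C,F \right)} = 3 + \frac{F}{3}$ ($f{\left(C,F \right)} = 2 + \frac{F + 3}{3} = 2 + \frac{3 + F}{3} = 2 + \left(1 + \frac{F}{3}\right) = 3 + \frac{F}{3}$)
$H{\left(O \right)} = \frac{\sqrt{9345}}{15}$ ($H{\left(O \right)} = \sqrt{\frac{14}{3 \left(-10\right)} + 42} = \sqrt{\frac{14}{3} \left(- \frac{1}{10}\right) + 42} = \sqrt{- \frac{7}{15} + 42} = \sqrt{\frac{623}{15}} = \frac{\sqrt{9345}}{15}$)
$-38887 - H{\left(\left(f{\left(-4,5 + 1 \right)} + 4\right)^{2} \right)} = -38887 - \frac{\sqrt{9345}}{15}$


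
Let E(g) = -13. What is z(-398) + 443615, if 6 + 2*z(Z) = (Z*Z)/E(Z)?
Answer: 5687754/13 ≈ 4.3752e+5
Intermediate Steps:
z(Z) = -3 - Z**2/26 (z(Z) = -3 + ((Z*Z)/(-13))/2 = -3 + (Z**2*(-1/13))/2 = -3 + (-Z**2/13)/2 = -3 - Z**2/26)
z(-398) + 443615 = (-3 - 1/26*(-398)**2) + 443615 = (-3 - 1/26*158404) + 443615 = (-3 - 79202/13) + 443615 = -79241/13 + 443615 = 5687754/13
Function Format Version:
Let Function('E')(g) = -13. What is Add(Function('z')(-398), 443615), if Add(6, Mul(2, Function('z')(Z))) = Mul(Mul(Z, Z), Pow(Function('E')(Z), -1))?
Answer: Rational(5687754, 13) ≈ 4.3752e+5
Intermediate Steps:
Function('z')(Z) = Add(-3, Mul(Rational(-1, 26), Pow(Z, 2))) (Function('z')(Z) = Add(-3, Mul(Rational(1, 2), Mul(Mul(Z, Z), Pow(-13, -1)))) = Add(-3, Mul(Rational(1, 2), Mul(Pow(Z, 2), Rational(-1, 13)))) = Add(-3, Mul(Rational(1, 2), Mul(Rational(-1, 13), Pow(Z, 2)))) = Add(-3, Mul(Rational(-1, 26), Pow(Z, 2))))
Add(Function('z')(-398), 443615) = Add(Add(-3, Mul(Rational(-1, 26), Pow(-398, 2))), 443615) = Add(Add(-3, Mul(Rational(-1, 26), 158404)), 443615) = Add(Add(-3, Rational(-79202, 13)), 443615) = Add(Rational(-79241, 13), 443615) = Rational(5687754, 13)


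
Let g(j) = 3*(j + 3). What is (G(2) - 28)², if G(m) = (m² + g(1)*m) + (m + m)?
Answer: 16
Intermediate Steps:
g(j) = 9 + 3*j (g(j) = 3*(3 + j) = 9 + 3*j)
G(m) = m² + 14*m (G(m) = (m² + (9 + 3*1)*m) + (m + m) = (m² + (9 + 3)*m) + 2*m = (m² + 12*m) + 2*m = m² + 14*m)
(G(2) - 28)² = (2*(14 + 2) - 28)² = (2*16 - 28)² = (32 - 28)² = 4² = 16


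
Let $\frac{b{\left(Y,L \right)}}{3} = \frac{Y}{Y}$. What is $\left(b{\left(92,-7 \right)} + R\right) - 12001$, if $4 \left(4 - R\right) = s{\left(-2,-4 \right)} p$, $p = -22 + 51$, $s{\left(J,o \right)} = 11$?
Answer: $- \frac{48295}{4} \approx -12074.0$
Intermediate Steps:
$p = 29$
$R = - \frac{303}{4}$ ($R = 4 - \frac{11 \cdot 29}{4} = 4 - \frac{319}{4} = - \frac{303}{4} \approx -75.75$)
$b{\left(Y,L \right)} = 3$ ($b{\left(Y,L \right)} = 3 \frac{Y}{Y} = 3 \cdot 1 = 3$)
$\left(b{\left(92,-7 \right)} + R\right) - 12001 = \left(3 - \frac{303}{4}\right) - 12001 = - \frac{291}{4} - 12001 = - \frac{48295}{4}$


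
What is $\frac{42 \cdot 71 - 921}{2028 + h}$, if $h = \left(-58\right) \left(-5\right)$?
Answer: $\frac{2061}{2318} \approx 0.88913$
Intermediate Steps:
$h = 290$
$\frac{42 \cdot 71 - 921}{2028 + h} = \frac{42 \cdot 71 - 921}{2028 + 290} = \frac{2982 + \left(-931 + 10\right)}{2318} = \left(2982 - 921\right) \frac{1}{2318} = 2061 \cdot \frac{1}{2318} = \frac{2061}{2318}$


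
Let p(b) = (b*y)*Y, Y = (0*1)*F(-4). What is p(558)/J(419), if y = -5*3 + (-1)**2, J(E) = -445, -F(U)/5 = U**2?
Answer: 0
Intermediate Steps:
F(U) = -5*U**2
Y = 0 (Y = (0*1)*(-5*(-4)**2) = 0*(-5*16) = 0*(-80) = 0)
y = -14 (y = -15 + 1 = -14)
p(b) = 0 (p(b) = (b*(-14))*0 = -14*b*0 = 0)
p(558)/J(419) = 0/(-445) = 0*(-1/445) = 0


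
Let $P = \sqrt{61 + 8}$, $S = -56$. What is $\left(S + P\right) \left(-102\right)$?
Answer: $5712 - 102 \sqrt{69} \approx 4864.7$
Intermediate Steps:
$P = \sqrt{69} \approx 8.3066$
$\left(S + P\right) \left(-102\right) = \left(-56 + \sqrt{69}\right) \left(-102\right) = 5712 - 102 \sqrt{69}$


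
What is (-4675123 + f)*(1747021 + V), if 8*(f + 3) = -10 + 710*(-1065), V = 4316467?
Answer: -28920691285248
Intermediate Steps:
f = -94523 (f = -3 + (-10 + 710*(-1065))/8 = -3 + (-10 - 756150)/8 = -3 + (⅛)*(-756160) = -3 - 94520 = -94523)
(-4675123 + f)*(1747021 + V) = (-4675123 - 94523)*(1747021 + 4316467) = -4769646*6063488 = -28920691285248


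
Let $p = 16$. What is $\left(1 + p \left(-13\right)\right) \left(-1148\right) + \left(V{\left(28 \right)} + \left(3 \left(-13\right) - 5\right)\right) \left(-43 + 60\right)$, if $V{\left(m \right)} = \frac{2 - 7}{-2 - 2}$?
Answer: $\frac{947637}{4} \approx 2.3691 \cdot 10^{5}$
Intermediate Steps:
$V{\left(m \right)} = \frac{5}{4}$ ($V{\left(m \right)} = - \frac{5}{-4} = \left(-5\right) \left(- \frac{1}{4}\right) = \frac{5}{4}$)
$\left(1 + p \left(-13\right)\right) \left(-1148\right) + \left(V{\left(28 \right)} + \left(3 \left(-13\right) - 5\right)\right) \left(-43 + 60\right) = \left(1 + 16 \left(-13\right)\right) \left(-1148\right) + \left(\frac{5}{4} + \left(3 \left(-13\right) - 5\right)\right) \left(-43 + 60\right) = \left(1 - 208\right) \left(-1148\right) + \left(\frac{5}{4} - 44\right) 17 = \left(-207\right) \left(-1148\right) + \left(\frac{5}{4} - 44\right) 17 = 237636 - \frac{2907}{4} = \frac{947637}{4}$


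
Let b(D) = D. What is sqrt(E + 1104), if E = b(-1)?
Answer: sqrt(1103) ≈ 33.211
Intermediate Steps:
E = -1
sqrt(E + 1104) = sqrt(-1 + 1104) = sqrt(1103)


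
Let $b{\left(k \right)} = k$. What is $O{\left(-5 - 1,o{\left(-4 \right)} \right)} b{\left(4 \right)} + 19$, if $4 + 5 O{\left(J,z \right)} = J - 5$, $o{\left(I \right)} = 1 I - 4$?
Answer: $7$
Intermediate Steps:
$o{\left(I \right)} = -4 + I$ ($o{\left(I \right)} = I - 4 = -4 + I$)
$O{\left(J,z \right)} = - \frac{9}{5} + \frac{J}{5}$ ($O{\left(J,z \right)} = - \frac{4}{5} + \frac{J - 5}{5} = - \frac{4}{5} + \frac{-5 + J}{5} = - \frac{4}{5} + \left(-1 + \frac{J}{5}\right) = - \frac{9}{5} + \frac{J}{5}$)
$O{\left(-5 - 1,o{\left(-4 \right)} \right)} b{\left(4 \right)} + 19 = \left(- \frac{9}{5} + \frac{-5 - 1}{5}\right) 4 + 19 = \left(- \frac{9}{5} + \frac{1}{5} \left(-6\right)\right) 4 + 19 = \left(- \frac{9}{5} - \frac{6}{5}\right) 4 + 19 = \left(-3\right) 4 + 19 = -12 + 19 = 7$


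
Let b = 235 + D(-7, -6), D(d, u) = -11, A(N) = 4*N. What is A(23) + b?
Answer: 316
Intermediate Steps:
b = 224 (b = 235 - 11 = 224)
A(23) + b = 4*23 + 224 = 92 + 224 = 316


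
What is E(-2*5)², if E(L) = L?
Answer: 100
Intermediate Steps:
E(-2*5)² = (-2*5)² = (-10)² = 100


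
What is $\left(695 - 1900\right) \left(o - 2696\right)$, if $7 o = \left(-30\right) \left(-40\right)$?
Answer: $\frac{21294760}{7} \approx 3.0421 \cdot 10^{6}$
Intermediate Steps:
$o = \frac{1200}{7}$ ($o = \frac{\left(-30\right) \left(-40\right)}{7} = \frac{1}{7} \cdot 1200 = \frac{1200}{7} \approx 171.43$)
$\left(695 - 1900\right) \left(o - 2696\right) = \left(695 - 1900\right) \left(\frac{1200}{7} - 2696\right) = \left(-1205\right) \left(- \frac{17672}{7}\right) = \frac{21294760}{7}$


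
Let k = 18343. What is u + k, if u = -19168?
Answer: -825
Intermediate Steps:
u + k = -19168 + 18343 = -825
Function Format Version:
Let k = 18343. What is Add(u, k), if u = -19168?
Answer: -825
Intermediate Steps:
Add(u, k) = Add(-19168, 18343) = -825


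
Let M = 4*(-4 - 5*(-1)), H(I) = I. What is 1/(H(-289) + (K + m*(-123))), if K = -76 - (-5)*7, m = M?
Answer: -1/822 ≈ -0.0012165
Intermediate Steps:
M = 4 (M = 4*(-4 + 5) = 4*1 = 4)
m = 4
K = -41 (K = -76 - 1*(-35) = -76 + 35 = -41)
1/(H(-289) + (K + m*(-123))) = 1/(-289 + (-41 + 4*(-123))) = 1/(-289 + (-41 - 492)) = 1/(-289 - 533) = 1/(-822) = -1/822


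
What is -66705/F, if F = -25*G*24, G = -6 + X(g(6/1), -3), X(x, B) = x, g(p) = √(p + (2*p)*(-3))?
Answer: -4447/440 - 4447*I*√30/2640 ≈ -10.107 - 9.2262*I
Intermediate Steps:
g(p) = √5*√(-p) (g(p) = √(p - 6*p) = √(-5*p) = √5*√(-p))
G = -6 + I*√30 (G = -6 + √5*√(-6/1) = -6 + √5*√(-6) = -6 + √5*(I*√6) = -6 + I*√30 ≈ -6.0 + 5.4772*I)
F = 3600 - 600*I*√30 (F = -25*(-6 + I*√30)*24 = (150 - 25*I*√30)*24 = 3600 - 600*I*√30 ≈ 3600.0 - 3286.3*I)
-66705/F = -66705/(3600 - 600*I*√30)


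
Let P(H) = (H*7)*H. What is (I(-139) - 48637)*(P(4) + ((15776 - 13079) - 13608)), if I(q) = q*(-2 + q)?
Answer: 313581362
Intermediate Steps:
P(H) = 7*H**2 (P(H) = (7*H)*H = 7*H**2)
(I(-139) - 48637)*(P(4) + ((15776 - 13079) - 13608)) = (-139*(-2 - 139) - 48637)*(7*4**2 + ((15776 - 13079) - 13608)) = (-139*(-141) - 48637)*(7*16 + (2697 - 13608)) = (19599 - 48637)*(112 - 10911) = -29038*(-10799) = 313581362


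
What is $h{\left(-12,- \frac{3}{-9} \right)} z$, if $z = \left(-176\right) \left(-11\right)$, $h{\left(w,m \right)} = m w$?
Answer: $-7744$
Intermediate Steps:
$z = 1936$
$h{\left(-12,- \frac{3}{-9} \right)} z = - \frac{3}{-9} \left(-12\right) 1936 = \left(-3\right) \left(- \frac{1}{9}\right) \left(-12\right) 1936 = \frac{1}{3} \left(-12\right) 1936 = \left(-4\right) 1936 = -7744$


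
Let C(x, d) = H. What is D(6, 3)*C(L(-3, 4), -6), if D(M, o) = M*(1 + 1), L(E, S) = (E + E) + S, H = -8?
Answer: -96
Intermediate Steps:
L(E, S) = S + 2*E (L(E, S) = 2*E + S = S + 2*E)
C(x, d) = -8
D(M, o) = 2*M (D(M, o) = M*2 = 2*M)
D(6, 3)*C(L(-3, 4), -6) = (2*6)*(-8) = 12*(-8) = -96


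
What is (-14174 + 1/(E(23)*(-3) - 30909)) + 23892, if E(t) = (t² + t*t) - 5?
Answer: 331072823/34068 ≈ 9718.0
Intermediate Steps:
E(t) = -5 + 2*t² (E(t) = (t² + t²) - 5 = 2*t² - 5 = -5 + 2*t²)
(-14174 + 1/(E(23)*(-3) - 30909)) + 23892 = (-14174 + 1/((-5 + 2*23²)*(-3) - 30909)) + 23892 = (-14174 + 1/((-5 + 2*529)*(-3) - 30909)) + 23892 = (-14174 + 1/((-5 + 1058)*(-3) - 30909)) + 23892 = (-14174 + 1/(1053*(-3) - 30909)) + 23892 = (-14174 + 1/(-3159 - 30909)) + 23892 = (-14174 + 1/(-34068)) + 23892 = (-14174 - 1/34068) + 23892 = -482879833/34068 + 23892 = 331072823/34068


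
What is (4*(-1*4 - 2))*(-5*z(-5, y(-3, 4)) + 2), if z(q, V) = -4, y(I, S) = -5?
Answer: -528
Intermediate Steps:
(4*(-1*4 - 2))*(-5*z(-5, y(-3, 4)) + 2) = (4*(-1*4 - 2))*(-5*(-4) + 2) = (4*(-4 - 2))*(20 + 2) = (4*(-6))*22 = -24*22 = -528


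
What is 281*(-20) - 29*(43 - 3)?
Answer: -6780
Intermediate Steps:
281*(-20) - 29*(43 - 3) = -5620 - 29*40 = -5620 - 1160 = -6780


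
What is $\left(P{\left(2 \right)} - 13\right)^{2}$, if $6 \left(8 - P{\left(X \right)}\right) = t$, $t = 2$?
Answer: $\frac{256}{9} \approx 28.444$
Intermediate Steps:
$P{\left(X \right)} = \frac{23}{3}$ ($P{\left(X \right)} = 8 - \frac{1}{3} = \frac{23}{3}$)
$\left(P{\left(2 \right)} - 13\right)^{2} = \left(\frac{23}{3} - 13\right)^{2} = \left(- \frac{16}{3}\right)^{2} = \frac{256}{9}$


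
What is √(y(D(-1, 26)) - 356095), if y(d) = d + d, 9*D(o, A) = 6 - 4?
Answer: I*√3204851/3 ≈ 596.74*I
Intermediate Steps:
D(o, A) = 2/9 (D(o, A) = (6 - 4)/9 = (⅑)*2 = 2/9)
y(d) = 2*d
√(y(D(-1, 26)) - 356095) = √(2*(2/9) - 356095) = √(4/9 - 356095) = √(-3204851/9) = I*√3204851/3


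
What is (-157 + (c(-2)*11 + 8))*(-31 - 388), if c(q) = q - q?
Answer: 62431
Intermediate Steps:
c(q) = 0
(-157 + (c(-2)*11 + 8))*(-31 - 388) = (-157 + (0*11 + 8))*(-31 - 388) = (-157 + (0 + 8))*(-419) = (-157 + 8)*(-419) = -149*(-419) = 62431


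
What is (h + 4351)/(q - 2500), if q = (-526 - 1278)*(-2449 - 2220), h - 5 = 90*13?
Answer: 921/1403396 ≈ 0.00065626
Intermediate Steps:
h = 1175 (h = 5 + 90*13 = 5 + 1170 = 1175)
q = 8422876 (q = -1804*(-4669) = 8422876)
(h + 4351)/(q - 2500) = (1175 + 4351)/(8422876 - 2500) = 5526/8420376 = 5526*(1/8420376) = 921/1403396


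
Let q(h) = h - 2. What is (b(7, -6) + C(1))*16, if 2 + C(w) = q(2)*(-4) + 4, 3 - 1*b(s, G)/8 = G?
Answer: 1184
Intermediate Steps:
b(s, G) = 24 - 8*G
q(h) = -2 + h
C(w) = 2 (C(w) = -2 + ((-2 + 2)*(-4) + 4) = -2 + (0*(-4) + 4) = -2 + (0 + 4) = -2 + 4 = 2)
(b(7, -6) + C(1))*16 = ((24 - 8*(-6)) + 2)*16 = ((24 + 48) + 2)*16 = (72 + 2)*16 = 74*16 = 1184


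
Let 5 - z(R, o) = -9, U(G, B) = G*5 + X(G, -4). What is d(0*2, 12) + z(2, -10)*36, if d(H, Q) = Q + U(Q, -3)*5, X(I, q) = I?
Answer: 876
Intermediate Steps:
U(G, B) = 6*G (U(G, B) = G*5 + G = 5*G + G = 6*G)
d(H, Q) = 31*Q (d(H, Q) = Q + (6*Q)*5 = Q + 30*Q = 31*Q)
z(R, o) = 14 (z(R, o) = 5 - 1*(-9) = 5 + 9 = 14)
d(0*2, 12) + z(2, -10)*36 = 31*12 + 14*36 = 372 + 504 = 876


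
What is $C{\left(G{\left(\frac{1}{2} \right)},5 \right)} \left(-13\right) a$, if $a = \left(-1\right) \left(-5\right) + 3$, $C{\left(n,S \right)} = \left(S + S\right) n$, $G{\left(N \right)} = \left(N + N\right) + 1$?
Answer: $-2080$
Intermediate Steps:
$G{\left(N \right)} = 1 + 2 N$ ($G{\left(N \right)} = 2 N + 1 = 1 + 2 N$)
$C{\left(n,S \right)} = 2 S n$
$a = 8$ ($a = 5 + 3 = 8$)
$C{\left(G{\left(\frac{1}{2} \right)},5 \right)} \left(-13\right) a = 2 \cdot 5 \left(1 + \frac{2}{2}\right) \left(-13\right) 8 = 2 \cdot 5 \left(1 + 2 \cdot \frac{1}{2}\right) \left(-13\right) 8 = 2 \cdot 5 \left(1 + 1\right) \left(-13\right) 8 = 2 \cdot 5 \cdot 2 \left(-13\right) 8 = 20 \left(-13\right) 8 = \left(-260\right) 8 = -2080$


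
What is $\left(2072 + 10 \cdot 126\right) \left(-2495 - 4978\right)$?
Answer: $-24900036$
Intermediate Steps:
$\left(2072 + 10 \cdot 126\right) \left(-2495 - 4978\right) = \left(2072 + 1260\right) \left(-7473\right) = 3332 \left(-7473\right) = -24900036$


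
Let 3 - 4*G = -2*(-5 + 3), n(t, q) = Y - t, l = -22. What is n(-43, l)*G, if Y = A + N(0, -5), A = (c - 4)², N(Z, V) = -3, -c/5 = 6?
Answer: -299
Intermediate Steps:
c = -30 (c = -5*6 = -30)
A = 1156 (A = (-30 - 4)² = (-34)² = 1156)
Y = 1153 (Y = 1156 - 3 = 1153)
n(t, q) = 1153 - t
G = -¼ (G = ¾ - (-1)*(-5 + 3)/2 = ¾ - (-1)*(-2)/2 = ¾ - ¼*4 = ¾ - 1 = -¼ ≈ -0.25000)
n(-43, l)*G = (1153 - 1*(-43))*(-¼) = (1153 + 43)*(-¼) = 1196*(-¼) = -299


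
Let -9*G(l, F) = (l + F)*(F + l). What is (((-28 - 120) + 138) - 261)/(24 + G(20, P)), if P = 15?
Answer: 2439/1009 ≈ 2.4172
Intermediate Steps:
G(l, F) = -(F + l)**2/9 (G(l, F) = -(l + F)*(F + l)/9 = -(F + l)*(F + l)/9 = -(F + l)**2/9)
(((-28 - 120) + 138) - 261)/(24 + G(20, P)) = (((-28 - 120) + 138) - 261)/(24 - (15 + 20)**2/9) = ((-148 + 138) - 261)/(24 - 1/9*35**2) = (-10 - 261)/(24 - 1/9*1225) = -271/(24 - 1225/9) = -271/(-1009/9) = -271*(-9/1009) = 2439/1009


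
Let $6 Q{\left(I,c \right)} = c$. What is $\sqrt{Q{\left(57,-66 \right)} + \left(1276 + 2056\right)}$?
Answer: $9 \sqrt{41} \approx 57.628$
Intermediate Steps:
$Q{\left(I,c \right)} = \frac{c}{6}$
$\sqrt{Q{\left(57,-66 \right)} + \left(1276 + 2056\right)} = \sqrt{\frac{1}{6} \left(-66\right) + \left(1276 + 2056\right)} = \sqrt{-11 + 3332} = \sqrt{3321} = 9 \sqrt{41}$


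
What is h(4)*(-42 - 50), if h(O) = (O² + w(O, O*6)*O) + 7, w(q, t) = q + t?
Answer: -12420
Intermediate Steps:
h(O) = 7 + 8*O² (h(O) = (O² + (O + O*6)*O) + 7 = (O² + (O + 6*O)*O) + 7 = (O² + (7*O)*O) + 7 = (O² + 7*O²) + 7 = 8*O² + 7 = 7 + 8*O²)
h(4)*(-42 - 50) = (7 + 8*4²)*(-42 - 50) = (7 + 8*16)*(-92) = (7 + 128)*(-92) = 135*(-92) = -12420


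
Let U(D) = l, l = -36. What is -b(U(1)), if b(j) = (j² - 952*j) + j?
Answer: -35532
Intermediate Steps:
U(D) = -36
b(j) = j² - 951*j
-b(U(1)) = -(-36)*(-951 - 36) = -(-36)*(-987) = -1*35532 = -35532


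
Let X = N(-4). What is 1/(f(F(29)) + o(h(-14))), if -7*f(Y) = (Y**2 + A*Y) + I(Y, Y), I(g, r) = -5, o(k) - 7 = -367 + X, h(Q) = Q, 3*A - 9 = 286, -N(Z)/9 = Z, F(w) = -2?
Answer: -21/6211 ≈ -0.0033811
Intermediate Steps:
N(Z) = -9*Z
A = 295/3 (A = 3 + (1/3)*286 = 3 + 286/3 = 295/3 ≈ 98.333)
X = 36 (X = -9*(-4) = 36)
o(k) = -324 (o(k) = 7 + (-367 + 36) = 7 - 331 = -324)
f(Y) = 5/7 - 295*Y/21 - Y**2/7 (f(Y) = -((Y**2 + 295*Y/3) - 5)/7 = -(-5 + Y**2 + 295*Y/3)/7 = 5/7 - 295*Y/21 - Y**2/7)
1/(f(F(29)) + o(h(-14))) = 1/((5/7 - 295/21*(-2) - 1/7*(-2)**2) - 324) = 1/((5/7 + 590/21 - 1/7*4) - 324) = 1/((5/7 + 590/21 - 4/7) - 324) = 1/(593/21 - 324) = 1/(-6211/21) = -21/6211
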